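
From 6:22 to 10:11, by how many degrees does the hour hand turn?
The hour hand moves 0.5 degrees per minute.
Time elapsed: 10:11 - 6:22 = 229 minutes
Angular displacement: 229 x 0.5 = 114.5 degrees

Final answer: 114.5 degrees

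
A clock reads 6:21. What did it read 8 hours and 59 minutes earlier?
Starting time: 6:21 = 381 total minutes past 12:00
Subtracting: 8 hours and 59 minutes = 539 minutes
381 - 539 = -158 (negative, add 12 hours = 720) = 562 minutes
= 9 hours and 22 minutes past 12:00 = 9:22

Final answer: 9:22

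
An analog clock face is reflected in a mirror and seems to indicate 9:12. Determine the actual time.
Reflection across the vertical (12-6) axis maps a hand at angle A degrees to (360 - A) degrees, which sends a reading of T minutes past 12:00 to (720 - T) minutes past 12:00.
Mirror reads 9:12 = 552 minutes past 12:00.
Actual time: (720 - 552) mod 720 = 168 minutes = 2:48.

Final answer: 2:48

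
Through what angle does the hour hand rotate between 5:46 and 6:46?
The hour hand moves 0.5 degrees per minute.
Time elapsed: 6:46 - 5:46 = 60 minutes
Angular displacement: 60 x 0.5 = 30 degrees

Final answer: 30 degrees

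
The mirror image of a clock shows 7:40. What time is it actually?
Reflection across the vertical (12-6) axis maps a hand at angle A degrees to (360 - A) degrees, which sends a reading of T minutes past 12:00 to (720 - T) minutes past 12:00.
Mirror reads 7:40 = 460 minutes past 12:00.
Actual time: (720 - 460) mod 720 = 260 minutes = 4:20.

Final answer: 4:20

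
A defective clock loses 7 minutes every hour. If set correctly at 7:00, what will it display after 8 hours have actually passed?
For every 60 true minutes, the faulty clock advances 60 - 7 = 53 minutes.
True elapsed: 8 hours = 480 minutes.
Faulty clock advances: 480 x 53/60 = 424 minutes (drift: 56 minutes behind).
Shown time: 7:00 + 424 minutes = 2:04.

Final answer: 2:04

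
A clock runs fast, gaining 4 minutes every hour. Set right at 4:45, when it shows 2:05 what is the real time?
For every 60 true minutes, the faulty clock advances 64 minutes, so 1 faulty-clock minute corresponds to 60/64 true minutes.
From 4:45 to 2:05 on the faulty dial is 560 minutes.
True elapsed: 560 x 60/64 = 525 minutes = 8 hours and 45 minutes.
True time: 4:45 + 8 hours and 45 minutes = 1:30.

Final answer: 1:30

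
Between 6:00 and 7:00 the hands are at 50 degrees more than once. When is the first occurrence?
At t minutes past 6:00, the hour hand is at 30 x 6 + 0.5t degrees and the minute hand is at 6t degrees.
The smaller angle between them is 50 degrees when |30H - 5.5t| = 50 or |30H - 5.5t| = 310.
With H = 6, solve 30 x 6 - 5.5t = +/- target for each target:
  t = (30 x 6 - 50) / 5.5 = 23.64
  t = (30 x 6 + 50) / 5.5 = 41.82
  t = (30 x 6 - 310) / 5.5 = -23.64 (outside (0, 60))
  t = (30 x 6 + 310) / 5.5 = 89.09 (outside (0, 60))
Valid solutions in (0, 60): {23.64, 41.82} minutes.
The first occurrence is t = 23.64 minutes.
The hands form a 50-degree angle at 23.64 minutes past 6:00.

Final answer: 23.64 minutes past 6:00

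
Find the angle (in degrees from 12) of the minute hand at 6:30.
The minute hand moves 6 degrees per minute.
At 6:30: 30 x 6 = 180 degrees

Final answer: 180 degrees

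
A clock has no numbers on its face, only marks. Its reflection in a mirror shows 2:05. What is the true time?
Reflection across the vertical (12-6) axis maps a hand at angle A degrees to (360 - A) degrees, which sends a reading of T minutes past 12:00 to (720 - T) minutes past 12:00.
Mirror reads 2:05 = 125 minutes past 12:00.
Actual time: (720 - 125) mod 720 = 595 minutes = 9:55.

Final answer: 9:55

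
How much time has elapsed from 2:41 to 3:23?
From 2:41 to 3:23:
(3 x 60 + 23) - (2 x 60 + 41) = 203 - 161 = 42 minutes
= 42 minutes

Final answer: 42 minutes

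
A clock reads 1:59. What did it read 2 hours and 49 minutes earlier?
Starting time: 1:59 = 119 total minutes past 12:00
Subtracting: 2 hours and 49 minutes = 169 minutes
119 - 169 = -50 (negative, add 12 hours = 720) = 670 minutes
= 11 hours and 10 minutes past 12:00 = 11:10

Final answer: 11:10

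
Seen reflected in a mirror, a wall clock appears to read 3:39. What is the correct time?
Reflection across the vertical (12-6) axis maps a hand at angle A degrees to (360 - A) degrees, which sends a reading of T minutes past 12:00 to (720 - T) minutes past 12:00.
Mirror reads 3:39 = 219 minutes past 12:00.
Actual time: (720 - 219) mod 720 = 501 minutes = 8:21.

Final answer: 8:21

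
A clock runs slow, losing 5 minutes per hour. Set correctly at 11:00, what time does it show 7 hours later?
For every 60 true minutes, the faulty clock advances 60 - 5 = 55 minutes.
True elapsed: 7 hours = 420 minutes.
Faulty clock advances: 420 x 55/60 = 385 minutes (drift: 35 minutes behind).
Shown time: 11:00 + 385 minutes = 5:25.

Final answer: 5:25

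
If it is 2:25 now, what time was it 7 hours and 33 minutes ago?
Starting time: 2:25 = 145 total minutes past 12:00
Subtracting: 7 hours and 33 minutes = 453 minutes
145 - 453 = -308 (negative, add 12 hours = 720) = 412 minutes
= 6 hours and 52 minutes past 12:00 = 6:52

Final answer: 6:52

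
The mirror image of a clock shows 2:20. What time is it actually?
Reflection across the vertical (12-6) axis maps a hand at angle A degrees to (360 - A) degrees, which sends a reading of T minutes past 12:00 to (720 - T) minutes past 12:00.
Mirror reads 2:20 = 140 minutes past 12:00.
Actual time: (720 - 140) mod 720 = 580 minutes = 9:40.

Final answer: 9:40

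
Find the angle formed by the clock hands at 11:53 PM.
Hour hand position: 11 x 30 + 53 x 0.5 = 356.5 degrees
Minute hand position: 53 x 6 = 318 degrees
Difference: |356.5 - 318| = 38.5 degrees
The angle between the hands is 38.5 degrees

Final answer: 38.5 degrees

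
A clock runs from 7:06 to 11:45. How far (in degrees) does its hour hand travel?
The hour hand moves 0.5 degrees per minute.
Time elapsed: 11:45 - 7:06 = 279 minutes
Angular displacement: 279 x 0.5 = 139.5 degrees

Final answer: 139.5 degrees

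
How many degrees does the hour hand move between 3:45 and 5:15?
The hour hand moves 0.5 degrees per minute.
Time elapsed: 5:15 - 3:45 = 90 minutes
Angular displacement: 90 x 0.5 = 45 degrees

Final answer: 45 degrees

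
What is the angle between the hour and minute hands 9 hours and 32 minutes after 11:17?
First find the time 9 hours and 32 minutes after 11:17.
Total minutes: 11 x 60 + 17 + 9 x 60 + 32 = 1249.
1249 mod 720 = 529 minutes = 8:49.
Now compute the angle at 8:49:
Hour hand: 8 x 30 + 49 x 0.5 = 264.5 degrees
Minute hand: 49 x 6 = 294 degrees
Difference: |264.5 - 294| = 29.5 degrees
The angle is 29.5 degrees

Final answer: 29.5 degrees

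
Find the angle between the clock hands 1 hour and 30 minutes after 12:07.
First find the time 1 hour and 30 minutes after 12:07.
Total minutes: 12 x 60 + 7 + 1 x 60 + 30 = 817.
817 mod 720 = 97 minutes = 1:37.
Now compute the angle at 1:37:
Hour hand: 1 x 30 + 37 x 0.5 = 48.5 degrees
Minute hand: 37 x 6 = 222 degrees
Difference: |48.5 - 222| = 173.5 degrees
The angle is 173.5 degrees

Final answer: 173.5 degrees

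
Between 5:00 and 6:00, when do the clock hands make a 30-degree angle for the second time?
At t minutes past 5:00, the hour hand is at 30 x 5 + 0.5t degrees and the minute hand is at 6t degrees.
The smaller angle between them is 30 degrees when |30H - 5.5t| = 30 or |30H - 5.5t| = 330.
With H = 5, solve 30 x 5 - 5.5t = +/- target for each target:
  t = (30 x 5 - 30) / 5.5 = 21.82
  t = (30 x 5 + 30) / 5.5 = 32.73
  t = (30 x 5 - 330) / 5.5 = -32.73 (outside (0, 60))
  t = (30 x 5 + 330) / 5.5 = 87.27 (outside (0, 60))
Valid solutions in (0, 60): {21.82, 32.73} minutes.
The second occurrence is t = 32.73 minutes.
The hands form a 30-degree angle at 32.73 minutes past 5:00.

Final answer: 32.73 minutes past 5:00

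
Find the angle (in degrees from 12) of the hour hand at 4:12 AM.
The hour hand moves 30 degrees per hour and 0.5 degrees per minute.
At 4:12: (4) x 30 + 12 x 0.5 = 120 + 6 = 126 degrees

Final answer: 126 degrees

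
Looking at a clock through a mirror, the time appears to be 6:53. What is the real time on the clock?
Reflection across the vertical (12-6) axis maps a hand at angle A degrees to (360 - A) degrees, which sends a reading of T minutes past 12:00 to (720 - T) minutes past 12:00.
Mirror reads 6:53 = 413 minutes past 12:00.
Actual time: (720 - 413) mod 720 = 307 minutes = 5:07.

Final answer: 5:07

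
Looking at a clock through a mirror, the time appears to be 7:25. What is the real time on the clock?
Reflection across the vertical (12-6) axis maps a hand at angle A degrees to (360 - A) degrees, which sends a reading of T minutes past 12:00 to (720 - T) minutes past 12:00.
Mirror reads 7:25 = 445 minutes past 12:00.
Actual time: (720 - 445) mod 720 = 275 minutes = 4:35.

Final answer: 4:35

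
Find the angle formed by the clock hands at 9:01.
Hour hand position: 9 x 30 + 1 x 0.5 = 270.5 degrees
Minute hand position: 1 x 6 = 6 degrees
Difference: |270.5 - 6| = 264.5 degrees
Since 264.5 > 180, the smaller angle is 360 - 264.5 = 95.5 degrees

Final answer: 95.5 degrees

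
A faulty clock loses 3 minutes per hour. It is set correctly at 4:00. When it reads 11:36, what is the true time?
For every 60 true minutes, the faulty clock advances 57 minutes, so 1 faulty-clock minute corresponds to 60/57 true minutes.
From 4:00 to 11:36 on the faulty dial is 456 minutes.
True elapsed: 456 x 60/57 = 480 minutes = 8 hours.
True time: 4:00 + 8 hours = 12:00.

Final answer: 12:00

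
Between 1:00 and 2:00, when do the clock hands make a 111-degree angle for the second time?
At t minutes past 1:00, the hour hand is at 30 x 1 + 0.5t degrees and the minute hand is at 6t degrees.
The smaller angle between them is 111 degrees when |30H - 5.5t| = 111 or |30H - 5.5t| = 249.
With H = 1, solve 30 x 1 - 5.5t = +/- target for each target:
  t = (30 x 1 - 111) / 5.5 = -14.73 (outside (0, 60))
  t = (30 x 1 + 111) / 5.5 = 25.64
  t = (30 x 1 - 249) / 5.5 = -39.82 (outside (0, 60))
  t = (30 x 1 + 249) / 5.5 = 50.73
Valid solutions in (0, 60): {25.64, 50.73} minutes.
The second occurrence is t = 50.73 minutes.
The hands form a 111-degree angle at 50.73 minutes past 1:00.

Final answer: 50.73 minutes past 1:00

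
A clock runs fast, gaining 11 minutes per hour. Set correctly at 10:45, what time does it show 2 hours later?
For every 60 true minutes, the faulty clock advances 60 + 11 = 71 minutes.
True elapsed: 2 hours = 120 minutes.
Faulty clock advances: 120 x 71/60 = 142 minutes (drift: 22 minutes ahead).
Shown time: 10:45 + 142 minutes = 1:07.

Final answer: 1:07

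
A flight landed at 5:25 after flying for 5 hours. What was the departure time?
Starting time: 5:25 = 325 total minutes past 12:00
Subtracting: 5 hours = 300 minutes
325 - 300 = 25 minutes
= 25 minutes past 12:00 = 12:25

Final answer: 12:25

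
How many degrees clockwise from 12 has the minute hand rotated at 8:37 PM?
The minute hand moves 6 degrees per minute.
At 8:37: 37 x 6 = 222 degrees

Final answer: 222 degrees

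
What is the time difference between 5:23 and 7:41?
From 5:23 to 7:41:
(7 x 60 + 41) - (5 x 60 + 23) = 461 - 323 = 138 minutes
= 2 hours and 18 minutes

Final answer: 2 hours and 18 minutes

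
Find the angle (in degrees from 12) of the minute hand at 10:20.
The minute hand moves 6 degrees per minute.
At 10:20: 20 x 6 = 120 degrees

Final answer: 120 degrees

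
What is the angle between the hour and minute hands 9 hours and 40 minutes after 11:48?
First find the time 9 hours and 40 minutes after 11:48.
Total minutes: 11 x 60 + 48 + 9 x 60 + 40 = 1288.
1288 mod 720 = 568 minutes = 9:28.
Now compute the angle at 9:28:
Hour hand: 9 x 30 + 28 x 0.5 = 284 degrees
Minute hand: 28 x 6 = 168 degrees
Difference: |284 - 168| = 116 degrees
The angle is 116 degrees

Final answer: 116 degrees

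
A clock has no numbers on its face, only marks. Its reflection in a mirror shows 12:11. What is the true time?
Reflection across the vertical (12-6) axis maps a hand at angle A degrees to (360 - A) degrees, which sends a reading of T minutes past 12:00 to (720 - T) minutes past 12:00.
Mirror reads 12:11 = 11 minutes past 12:00.
Actual time: (720 - 11) mod 720 = 709 minutes = 11:49.

Final answer: 11:49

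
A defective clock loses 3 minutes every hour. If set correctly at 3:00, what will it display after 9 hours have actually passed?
For every 60 true minutes, the faulty clock advances 60 - 3 = 57 minutes.
True elapsed: 9 hours = 540 minutes.
Faulty clock advances: 540 x 57/60 = 513 minutes (drift: 27 minutes behind).
Shown time: 3:00 + 513 minutes = 11:33.

Final answer: 11:33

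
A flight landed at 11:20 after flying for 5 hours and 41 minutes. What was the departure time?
Starting time: 11:20 = 680 total minutes past 12:00
Subtracting: 5 hours and 41 minutes = 341 minutes
680 - 341 = 339 minutes
= 5 hours and 39 minutes past 12:00 = 5:39

Final answer: 5:39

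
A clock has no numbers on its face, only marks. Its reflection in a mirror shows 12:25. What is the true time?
Reflection across the vertical (12-6) axis maps a hand at angle A degrees to (360 - A) degrees, which sends a reading of T minutes past 12:00 to (720 - T) minutes past 12:00.
Mirror reads 12:25 = 25 minutes past 12:00.
Actual time: (720 - 25) mod 720 = 695 minutes = 11:35.

Final answer: 11:35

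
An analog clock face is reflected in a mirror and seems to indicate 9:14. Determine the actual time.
Reflection across the vertical (12-6) axis maps a hand at angle A degrees to (360 - A) degrees, which sends a reading of T minutes past 12:00 to (720 - T) minutes past 12:00.
Mirror reads 9:14 = 554 minutes past 12:00.
Actual time: (720 - 554) mod 720 = 166 minutes = 2:46.

Final answer: 2:46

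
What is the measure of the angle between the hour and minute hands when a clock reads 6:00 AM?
Hour hand position: 6 x 30 + 0 x 0.5 = 180 degrees
Minute hand position: 0 x 6 = 0 degrees
Difference: |180 - 0| = 180 degrees
The angle between the hands is 180 degrees

Final answer: 180 degrees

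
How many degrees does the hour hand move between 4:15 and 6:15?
The hour hand moves 0.5 degrees per minute.
Time elapsed: 6:15 - 4:15 = 120 minutes
Angular displacement: 120 x 0.5 = 60 degrees

Final answer: 60 degrees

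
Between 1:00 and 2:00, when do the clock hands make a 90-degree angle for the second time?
At t minutes past 1:00, the hour hand is at 30 x 1 + 0.5t degrees and the minute hand is at 6t degrees.
The smaller angle between them is 90 degrees when |30H - 5.5t| = 90 or |30H - 5.5t| = 270.
With H = 1, solve 30 x 1 - 5.5t = +/- target for each target:
  t = (30 x 1 - 90) / 5.5 = -10.91 (outside (0, 60))
  t = (30 x 1 + 90) / 5.5 = 21.82
  t = (30 x 1 - 270) / 5.5 = -43.64 (outside (0, 60))
  t = (30 x 1 + 270) / 5.5 = 54.55
Valid solutions in (0, 60): {21.82, 54.55} minutes.
The second occurrence is t = 54.55 minutes.
The hands form a 90-degree angle at 54.55 minutes past 1:00.

Final answer: 54.55 minutes past 1:00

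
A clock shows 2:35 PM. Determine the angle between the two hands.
Hour hand position: 2 x 30 + 35 x 0.5 = 77.5 degrees
Minute hand position: 35 x 6 = 210 degrees
Difference: |77.5 - 210| = 132.5 degrees
The angle between the hands is 132.5 degrees

Final answer: 132.5 degrees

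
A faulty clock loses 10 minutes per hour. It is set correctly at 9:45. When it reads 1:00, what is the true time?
For every 60 true minutes, the faulty clock advances 50 minutes, so 1 faulty-clock minute corresponds to 60/50 true minutes.
From 9:45 to 1:00 on the faulty dial is 195 minutes.
True elapsed: 195 x 60/50 = 234 minutes = 3 hours and 54 minutes.
True time: 9:45 + 3 hours and 54 minutes = 1:39.

Final answer: 1:39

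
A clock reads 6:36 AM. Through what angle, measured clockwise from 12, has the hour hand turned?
The hour hand moves 30 degrees per hour and 0.5 degrees per minute.
At 6:36: (6) x 30 + 36 x 0.5 = 180 + 18 = 198 degrees

Final answer: 198 degrees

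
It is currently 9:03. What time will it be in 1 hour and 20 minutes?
Starting time: 9:03
Adding 20 minutes to 3 minutes: 3 + 20 = 23 minutes
Adding 1 hour: 9 + 1 = 10
Final time: 10:23

Final answer: 10:23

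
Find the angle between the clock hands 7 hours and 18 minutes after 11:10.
First find the time 7 hours and 18 minutes after 11:10.
Total minutes: 11 x 60 + 10 + 7 x 60 + 18 = 1108.
1108 mod 720 = 388 minutes = 6:28.
Now compute the angle at 6:28:
Hour hand: 6 x 30 + 28 x 0.5 = 194 degrees
Minute hand: 28 x 6 = 168 degrees
Difference: |194 - 168| = 26 degrees
The angle is 26 degrees

Final answer: 26 degrees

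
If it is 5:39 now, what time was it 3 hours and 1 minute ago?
Starting time: 5:39 = 339 total minutes past 12:00
Subtracting: 3 hours and 1 minute = 181 minutes
339 - 181 = 158 minutes
= 2 hours and 38 minutes past 12:00 = 2:38

Final answer: 2:38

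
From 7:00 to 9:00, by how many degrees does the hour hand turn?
The hour hand moves 0.5 degrees per minute.
Time elapsed: 9:00 - 7:00 = 120 minutes
Angular displacement: 120 x 0.5 = 60 degrees

Final answer: 60 degrees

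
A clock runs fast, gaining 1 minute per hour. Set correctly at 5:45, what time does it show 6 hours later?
For every 60 true minutes, the faulty clock advances 60 + 1 = 61 minutes.
True elapsed: 6 hours = 360 minutes.
Faulty clock advances: 360 x 61/60 = 366 minutes (drift: 6 minutes ahead).
Shown time: 5:45 + 366 minutes = 11:51.

Final answer: 11:51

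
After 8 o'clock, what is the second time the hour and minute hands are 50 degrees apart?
At t minutes past 8:00, the hour hand is at 30 x 8 + 0.5t degrees and the minute hand is at 6t degrees.
The smaller angle between them is 50 degrees when |30H - 5.5t| = 50 or |30H - 5.5t| = 310.
With H = 8, solve 30 x 8 - 5.5t = +/- target for each target:
  t = (30 x 8 - 50) / 5.5 = 34.55
  t = (30 x 8 + 50) / 5.5 = 52.73
  t = (30 x 8 - 310) / 5.5 = -12.73 (outside (0, 60))
  t = (30 x 8 + 310) / 5.5 = 100 (outside (0, 60))
Valid solutions in (0, 60): {34.55, 52.73} minutes.
The second occurrence is t = 52.73 minutes.
The hands form a 50-degree angle at 52.73 minutes past 8:00.

Final answer: 52.73 minutes past 8:00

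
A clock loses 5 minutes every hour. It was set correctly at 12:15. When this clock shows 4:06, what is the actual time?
For every 60 true minutes, the faulty clock advances 55 minutes, so 1 faulty-clock minute corresponds to 60/55 true minutes.
From 12:15 to 4:06 on the faulty dial is 231 minutes.
True elapsed: 231 x 60/55 = 252 minutes = 4 hours and 12 minutes.
True time: 12:15 + 4 hours and 12 minutes = 4:27.

Final answer: 4:27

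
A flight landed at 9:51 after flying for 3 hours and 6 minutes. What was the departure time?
Starting time: 9:51 = 591 total minutes past 12:00
Subtracting: 3 hours and 6 minutes = 186 minutes
591 - 186 = 405 minutes
= 6 hours and 45 minutes past 12:00 = 6:45

Final answer: 6:45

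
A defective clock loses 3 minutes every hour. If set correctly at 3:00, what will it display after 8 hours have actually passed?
For every 60 true minutes, the faulty clock advances 60 - 3 = 57 minutes.
True elapsed: 8 hours = 480 minutes.
Faulty clock advances: 480 x 57/60 = 456 minutes (drift: 24 minutes behind).
Shown time: 3:00 + 456 minutes = 10:36.

Final answer: 10:36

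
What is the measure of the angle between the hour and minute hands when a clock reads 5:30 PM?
Hour hand position: 5 x 30 + 30 x 0.5 = 165 degrees
Minute hand position: 30 x 6 = 180 degrees
Difference: |165 - 180| = 15 degrees
The angle between the hands is 15 degrees

Final answer: 15 degrees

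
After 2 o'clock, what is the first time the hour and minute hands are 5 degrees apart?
At t minutes past 2:00, the hour hand is at 30 x 2 + 0.5t degrees and the minute hand is at 6t degrees.
The smaller angle between them is 5 degrees when |30H - 5.5t| = 5 or |30H - 5.5t| = 355.
With H = 2, solve 30 x 2 - 5.5t = +/- target for each target:
  t = (30 x 2 - 5) / 5.5 = 10
  t = (30 x 2 + 5) / 5.5 = 11.82
  t = (30 x 2 - 355) / 5.5 = -53.64 (outside (0, 60))
  t = (30 x 2 + 355) / 5.5 = 75.45 (outside (0, 60))
Valid solutions in (0, 60): {10, 11.82} minutes.
The first occurrence is t = 10 minutes.
The hands form a 5-degree angle at 10 minutes past 2:00.

Final answer: 10 minutes past 2:00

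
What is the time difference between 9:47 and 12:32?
From 9:47 to 12:32:
(12 x 60 + 32) - (9 x 60 + 47) = 752 - 587 = 165 minutes
= 2 hours and 45 minutes

Final answer: 2 hours and 45 minutes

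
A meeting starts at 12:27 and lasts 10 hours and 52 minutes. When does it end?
Starting time: 12:27
Adding 52 minutes to 27 minutes: 27 + 52 = 79 minutes = 1 hour and 19 minutes
Adding 10 hours: 12 + 10 + 1 (carry) = 23 - 12 = 11
Final time: 11:19

Final answer: 11:19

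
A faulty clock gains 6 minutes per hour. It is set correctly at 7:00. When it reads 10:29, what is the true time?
For every 60 true minutes, the faulty clock advances 66 minutes, so 1 faulty-clock minute corresponds to 60/66 true minutes.
From 7:00 to 10:29 on the faulty dial is 209 minutes.
True elapsed: 209 x 60/66 = 190 minutes = 3 hours and 10 minutes.
True time: 7:00 + 3 hours and 10 minutes = 10:10.

Final answer: 10:10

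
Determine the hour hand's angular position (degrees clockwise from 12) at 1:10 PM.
The hour hand moves 30 degrees per hour and 0.5 degrees per minute.
At 1:10: (1) x 30 + 10 x 0.5 = 30 + 5 = 35 degrees

Final answer: 35 degrees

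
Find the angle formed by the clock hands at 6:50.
Hour hand position: 6 x 30 + 50 x 0.5 = 205 degrees
Minute hand position: 50 x 6 = 300 degrees
Difference: |205 - 300| = 95 degrees
The angle between the hands is 95 degrees

Final answer: 95 degrees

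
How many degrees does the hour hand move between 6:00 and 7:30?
The hour hand moves 0.5 degrees per minute.
Time elapsed: 7:30 - 6:00 = 90 minutes
Angular displacement: 90 x 0.5 = 45 degrees

Final answer: 45 degrees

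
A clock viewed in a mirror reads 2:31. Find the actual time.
Reflection across the vertical (12-6) axis maps a hand at angle A degrees to (360 - A) degrees, which sends a reading of T minutes past 12:00 to (720 - T) minutes past 12:00.
Mirror reads 2:31 = 151 minutes past 12:00.
Actual time: (720 - 151) mod 720 = 569 minutes = 9:29.

Final answer: 9:29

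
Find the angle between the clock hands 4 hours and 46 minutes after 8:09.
First find the time 4 hours and 46 minutes after 8:09.
Total minutes: 8 x 60 + 9 + 4 x 60 + 46 = 775.
775 mod 720 = 55 minutes = 12:55.
Now compute the angle at 12:55:
Hour hand: 0 x 30 + 55 x 0.5 = 27.5 degrees
Minute hand: 55 x 6 = 330 degrees
Difference: |27.5 - 330| = 302.5 degrees
Smaller angle: 360 - 302.5 = 57.5 degrees

Final answer: 57.5 degrees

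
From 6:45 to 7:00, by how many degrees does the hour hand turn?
The hour hand moves 0.5 degrees per minute.
Time elapsed: 7:00 - 6:45 = 15 minutes
Angular displacement: 15 x 0.5 = 7.5 degrees

Final answer: 7.5 degrees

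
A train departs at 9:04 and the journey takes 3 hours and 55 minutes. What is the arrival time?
Starting time: 9:04
Adding 55 minutes to 4 minutes: 4 + 55 = 59 minutes
Adding 3 hours: 9 + 3 = 12
Final time: 12:59

Final answer: 12:59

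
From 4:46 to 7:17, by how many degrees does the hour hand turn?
The hour hand moves 0.5 degrees per minute.
Time elapsed: 7:17 - 4:46 = 151 minutes
Angular displacement: 151 x 0.5 = 75.5 degrees

Final answer: 75.5 degrees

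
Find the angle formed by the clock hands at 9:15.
Hour hand position: 9 x 30 + 15 x 0.5 = 277.5 degrees
Minute hand position: 15 x 6 = 90 degrees
Difference: |277.5 - 90| = 187.5 degrees
Since 187.5 > 180, the smaller angle is 360 - 187.5 = 172.5 degrees

Final answer: 172.5 degrees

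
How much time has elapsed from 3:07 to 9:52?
From 3:07 to 9:52:
(9 x 60 + 52) - (3 x 60 + 7) = 592 - 187 = 405 minutes
= 6 hours and 45 minutes

Final answer: 6 hours and 45 minutes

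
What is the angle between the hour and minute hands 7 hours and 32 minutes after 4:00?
First find the time 7 hours and 32 minutes after 4:00.
Total minutes: 4 x 60 + 0 + 7 x 60 + 32 = 692.
692 mod 720 = 692 minutes = 11:32.
Now compute the angle at 11:32:
Hour hand: 11 x 30 + 32 x 0.5 = 346 degrees
Minute hand: 32 x 6 = 192 degrees
Difference: |346 - 192| = 154 degrees
The angle is 154 degrees

Final answer: 154 degrees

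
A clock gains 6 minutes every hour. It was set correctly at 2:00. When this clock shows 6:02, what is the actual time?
For every 60 true minutes, the faulty clock advances 66 minutes, so 1 faulty-clock minute corresponds to 60/66 true minutes.
From 2:00 to 6:02 on the faulty dial is 242 minutes.
True elapsed: 242 x 60/66 = 220 minutes = 3 hours and 40 minutes.
True time: 2:00 + 3 hours and 40 minutes = 5:40.

Final answer: 5:40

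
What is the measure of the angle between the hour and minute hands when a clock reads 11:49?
Hour hand position: 11 x 30 + 49 x 0.5 = 354.5 degrees
Minute hand position: 49 x 6 = 294 degrees
Difference: |354.5 - 294| = 60.5 degrees
The angle between the hands is 60.5 degrees

Final answer: 60.5 degrees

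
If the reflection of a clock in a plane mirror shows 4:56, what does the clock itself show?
Reflection across the vertical (12-6) axis maps a hand at angle A degrees to (360 - A) degrees, which sends a reading of T minutes past 12:00 to (720 - T) minutes past 12:00.
Mirror reads 4:56 = 296 minutes past 12:00.
Actual time: (720 - 296) mod 720 = 424 minutes = 7:04.

Final answer: 7:04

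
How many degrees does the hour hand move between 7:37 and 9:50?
The hour hand moves 0.5 degrees per minute.
Time elapsed: 9:50 - 7:37 = 133 minutes
Angular displacement: 133 x 0.5 = 66.5 degrees

Final answer: 66.5 degrees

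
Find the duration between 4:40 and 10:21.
From 4:40 to 10:21:
(10 x 60 + 21) - (4 x 60 + 40) = 621 - 280 = 341 minutes
= 5 hours and 41 minutes

Final answer: 5 hours and 41 minutes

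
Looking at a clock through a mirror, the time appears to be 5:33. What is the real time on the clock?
Reflection across the vertical (12-6) axis maps a hand at angle A degrees to (360 - A) degrees, which sends a reading of T minutes past 12:00 to (720 - T) minutes past 12:00.
Mirror reads 5:33 = 333 minutes past 12:00.
Actual time: (720 - 333) mod 720 = 387 minutes = 6:27.

Final answer: 6:27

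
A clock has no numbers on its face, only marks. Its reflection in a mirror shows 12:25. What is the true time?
Reflection across the vertical (12-6) axis maps a hand at angle A degrees to (360 - A) degrees, which sends a reading of T minutes past 12:00 to (720 - T) minutes past 12:00.
Mirror reads 12:25 = 25 minutes past 12:00.
Actual time: (720 - 25) mod 720 = 695 minutes = 11:35.

Final answer: 11:35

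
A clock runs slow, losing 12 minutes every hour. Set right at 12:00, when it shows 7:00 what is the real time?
For every 60 true minutes, the faulty clock advances 48 minutes, so 1 faulty-clock minute corresponds to 60/48 true minutes.
From 12:00 to 7:00 on the faulty dial is 420 minutes.
True elapsed: 420 x 60/48 = 525 minutes = 8 hours and 45 minutes.
True time: 12:00 + 8 hours and 45 minutes = 8:45.

Final answer: 8:45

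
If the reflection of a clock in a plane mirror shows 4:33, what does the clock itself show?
Reflection across the vertical (12-6) axis maps a hand at angle A degrees to (360 - A) degrees, which sends a reading of T minutes past 12:00 to (720 - T) minutes past 12:00.
Mirror reads 4:33 = 273 minutes past 12:00.
Actual time: (720 - 273) mod 720 = 447 minutes = 7:27.

Final answer: 7:27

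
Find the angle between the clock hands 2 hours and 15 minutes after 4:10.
First find the time 2 hours and 15 minutes after 4:10.
Total minutes: 4 x 60 + 10 + 2 x 60 + 15 = 385.
385 mod 720 = 385 minutes = 6:25.
Now compute the angle at 6:25:
Hour hand: 6 x 30 + 25 x 0.5 = 192.5 degrees
Minute hand: 25 x 6 = 150 degrees
Difference: |192.5 - 150| = 42.5 degrees
The angle is 42.5 degrees

Final answer: 42.5 degrees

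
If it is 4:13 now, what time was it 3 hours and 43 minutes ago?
Starting time: 4:13 = 253 total minutes past 12:00
Subtracting: 3 hours and 43 minutes = 223 minutes
253 - 223 = 30 minutes
= 30 minutes past 12:00 = 12:30

Final answer: 12:30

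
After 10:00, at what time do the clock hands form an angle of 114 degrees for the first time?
At t minutes past 10:00, the hour hand is at 30 x 10 + 0.5t degrees and the minute hand is at 6t degrees.
The smaller angle between them is 114 degrees when |30H - 5.5t| = 114 or |30H - 5.5t| = 246.
With H = 10, solve 30 x 10 - 5.5t = +/- target for each target:
  t = (30 x 10 - 114) / 5.5 = 33.82
  t = (30 x 10 + 114) / 5.5 = 75.27 (outside (0, 60))
  t = (30 x 10 - 246) / 5.5 = 9.82
  t = (30 x 10 + 246) / 5.5 = 99.27 (outside (0, 60))
Valid solutions in (0, 60): {9.82, 33.82} minutes.
The first occurrence is t = 9.82 minutes.
The hands form a 114-degree angle at 9.82 minutes past 10:00.

Final answer: 9.82 minutes past 10:00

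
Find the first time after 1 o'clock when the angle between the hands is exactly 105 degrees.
At t minutes past 1:00, the hour hand is at 30 x 1 + 0.5t degrees and the minute hand is at 6t degrees.
The smaller angle between them is 105 degrees when |30H - 5.5t| = 105 or |30H - 5.5t| = 255.
With H = 1, solve 30 x 1 - 5.5t = +/- target for each target:
  t = (30 x 1 - 105) / 5.5 = -13.64 (outside (0, 60))
  t = (30 x 1 + 105) / 5.5 = 24.55
  t = (30 x 1 - 255) / 5.5 = -40.91 (outside (0, 60))
  t = (30 x 1 + 255) / 5.5 = 51.82
Valid solutions in (0, 60): {24.55, 51.82} minutes.
The first occurrence is t = 24.55 minutes.
The hands form a 105-degree angle at 24.55 minutes past 1:00.

Final answer: 24.55 minutes past 1:00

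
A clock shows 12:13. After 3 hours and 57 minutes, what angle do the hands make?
First find the time 3 hours and 57 minutes after 12:13.
Total minutes: 12 x 60 + 13 + 3 x 60 + 57 = 970.
970 mod 720 = 250 minutes = 4:10.
Now compute the angle at 4:10:
Hour hand: 4 x 30 + 10 x 0.5 = 125 degrees
Minute hand: 10 x 6 = 60 degrees
Difference: |125 - 60| = 65 degrees
The angle is 65 degrees

Final answer: 65 degrees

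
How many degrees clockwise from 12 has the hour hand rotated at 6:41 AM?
The hour hand moves 30 degrees per hour and 0.5 degrees per minute.
At 6:41: (6) x 30 + 41 x 0.5 = 180 + 20.5 = 200.5 degrees

Final answer: 200.5 degrees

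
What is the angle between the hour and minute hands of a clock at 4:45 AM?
Hour hand position: 4 x 30 + 45 x 0.5 = 142.5 degrees
Minute hand position: 45 x 6 = 270 degrees
Difference: |142.5 - 270| = 127.5 degrees
The angle between the hands is 127.5 degrees

Final answer: 127.5 degrees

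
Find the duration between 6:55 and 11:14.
From 6:55 to 11:14:
(11 x 60 + 14) - (6 x 60 + 55) = 674 - 415 = 259 minutes
= 4 hours and 19 minutes

Final answer: 4 hours and 19 minutes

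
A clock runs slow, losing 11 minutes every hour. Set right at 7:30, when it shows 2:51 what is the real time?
For every 60 true minutes, the faulty clock advances 49 minutes, so 1 faulty-clock minute corresponds to 60/49 true minutes.
From 7:30 to 2:51 on the faulty dial is 441 minutes.
True elapsed: 441 x 60/49 = 540 minutes = 9 hours.
True time: 7:30 + 9 hours = 4:30.

Final answer: 4:30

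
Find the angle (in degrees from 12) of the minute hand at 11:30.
The minute hand moves 6 degrees per minute.
At 11:30: 30 x 6 = 180 degrees

Final answer: 180 degrees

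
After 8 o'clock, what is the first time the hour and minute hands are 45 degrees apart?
At t minutes past 8:00, the hour hand is at 30 x 8 + 0.5t degrees and the minute hand is at 6t degrees.
The smaller angle between them is 45 degrees when |30H - 5.5t| = 45 or |30H - 5.5t| = 315.
With H = 8, solve 30 x 8 - 5.5t = +/- target for each target:
  t = (30 x 8 - 45) / 5.5 = 35.45
  t = (30 x 8 + 45) / 5.5 = 51.82
  t = (30 x 8 - 315) / 5.5 = -13.64 (outside (0, 60))
  t = (30 x 8 + 315) / 5.5 = 100.91 (outside (0, 60))
Valid solutions in (0, 60): {35.45, 51.82} minutes.
The first occurrence is t = 35.45 minutes.
The hands form a 45-degree angle at 35.45 minutes past 8:00.

Final answer: 35.45 minutes past 8:00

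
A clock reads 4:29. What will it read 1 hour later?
Starting time: 4:29
Adding 0 minutes to 29 minutes: 29 + 0 = 29 minutes
Adding 1 hour: 4 + 1 = 5
Final time: 5:29

Final answer: 5:29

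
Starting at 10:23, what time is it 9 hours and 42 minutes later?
Starting time: 10:23
Adding 42 minutes to 23 minutes: 23 + 42 = 65 minutes = 1 hour and 5 minutes
Adding 9 hours: 10 + 9 + 1 (carry) = 20 - 12 = 8
Final time: 8:05

Final answer: 8:05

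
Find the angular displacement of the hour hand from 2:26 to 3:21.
The hour hand moves 0.5 degrees per minute.
Time elapsed: 3:21 - 2:26 = 55 minutes
Angular displacement: 55 x 0.5 = 27.5 degrees

Final answer: 27.5 degrees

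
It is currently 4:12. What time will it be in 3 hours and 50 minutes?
Starting time: 4:12
Adding 50 minutes to 12 minutes: 12 + 50 = 62 minutes = 1 hour and 2 minutes
Adding 3 hours: 4 + 3 + 1 (carry) = 8
Final time: 8:02

Final answer: 8:02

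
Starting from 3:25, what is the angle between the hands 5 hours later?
First find the time 5 hours after 3:25.
Total minutes: 3 x 60 + 25 + 5 x 60 + 0 = 505.
505 mod 720 = 505 minutes = 8:25.
Now compute the angle at 8:25:
Hour hand: 8 x 30 + 25 x 0.5 = 252.5 degrees
Minute hand: 25 x 6 = 150 degrees
Difference: |252.5 - 150| = 102.5 degrees
The angle is 102.5 degrees

Final answer: 102.5 degrees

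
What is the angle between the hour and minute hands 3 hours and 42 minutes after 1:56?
First find the time 3 hours and 42 minutes after 1:56.
Total minutes: 1 x 60 + 56 + 3 x 60 + 42 = 338.
338 mod 720 = 338 minutes = 5:38.
Now compute the angle at 5:38:
Hour hand: 5 x 30 + 38 x 0.5 = 169 degrees
Minute hand: 38 x 6 = 228 degrees
Difference: |169 - 228| = 59 degrees
The angle is 59 degrees

Final answer: 59 degrees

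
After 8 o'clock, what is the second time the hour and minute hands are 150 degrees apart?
At t minutes past 8:00, the hour hand is at 30 x 8 + 0.5t degrees and the minute hand is at 6t degrees.
The smaller angle between them is 150 degrees when |30H - 5.5t| = 150 or |30H - 5.5t| = 210.
With H = 8, solve 30 x 8 - 5.5t = +/- target for each target:
  t = (30 x 8 - 150) / 5.5 = 16.36
  t = (30 x 8 + 150) / 5.5 = 70.91 (outside (0, 60))
  t = (30 x 8 - 210) / 5.5 = 5.45
  t = (30 x 8 + 210) / 5.5 = 81.82 (outside (0, 60))
Valid solutions in (0, 60): {5.45, 16.36} minutes.
The second occurrence is t = 16.36 minutes.
The hands form a 150-degree angle at 16.36 minutes past 8:00.

Final answer: 16.36 minutes past 8:00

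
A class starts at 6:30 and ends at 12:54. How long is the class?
From 6:30 to 12:54:
(12 x 60 + 54) - (6 x 60 + 30) = 774 - 390 = 384 minutes
= 6 hours and 24 minutes

Final answer: 6 hours and 24 minutes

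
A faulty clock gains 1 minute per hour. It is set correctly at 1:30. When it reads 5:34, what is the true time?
For every 60 true minutes, the faulty clock advances 61 minutes, so 1 faulty-clock minute corresponds to 60/61 true minutes.
From 1:30 to 5:34 on the faulty dial is 244 minutes.
True elapsed: 244 x 60/61 = 240 minutes = 4 hours.
True time: 1:30 + 4 hours = 5:30.

Final answer: 5:30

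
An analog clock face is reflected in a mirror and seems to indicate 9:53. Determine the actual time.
Reflection across the vertical (12-6) axis maps a hand at angle A degrees to (360 - A) degrees, which sends a reading of T minutes past 12:00 to (720 - T) minutes past 12:00.
Mirror reads 9:53 = 593 minutes past 12:00.
Actual time: (720 - 593) mod 720 = 127 minutes = 2:07.

Final answer: 2:07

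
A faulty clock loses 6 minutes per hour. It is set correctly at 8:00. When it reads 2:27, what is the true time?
For every 60 true minutes, the faulty clock advances 54 minutes, so 1 faulty-clock minute corresponds to 60/54 true minutes.
From 8:00 to 2:27 on the faulty dial is 387 minutes.
True elapsed: 387 x 60/54 = 430 minutes = 7 hours and 10 minutes.
True time: 8:00 + 7 hours and 10 minutes = 3:10.

Final answer: 3:10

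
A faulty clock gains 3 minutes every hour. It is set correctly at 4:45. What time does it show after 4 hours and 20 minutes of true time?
For every 60 true minutes, the faulty clock advances 60 + 3 = 63 minutes.
True elapsed: 4 hours and 20 minutes = 260 minutes.
Faulty clock advances: 260 x 63/60 = 273 minutes (drift: 13 minutes ahead).
Shown time: 4:45 + 273 minutes = 9:18.

Final answer: 9:18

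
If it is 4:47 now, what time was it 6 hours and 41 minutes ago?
Starting time: 4:47 = 287 total minutes past 12:00
Subtracting: 6 hours and 41 minutes = 401 minutes
287 - 401 = -114 (negative, add 12 hours = 720) = 606 minutes
= 10 hours and 6 minutes past 12:00 = 10:06

Final answer: 10:06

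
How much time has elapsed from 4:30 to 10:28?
From 4:30 to 10:28:
(10 x 60 + 28) - (4 x 60 + 30) = 628 - 270 = 358 minutes
= 5 hours and 58 minutes

Final answer: 5 hours and 58 minutes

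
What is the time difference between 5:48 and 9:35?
From 5:48 to 9:35:
(9 x 60 + 35) - (5 x 60 + 48) = 575 - 348 = 227 minutes
= 3 hours and 47 minutes

Final answer: 3 hours and 47 minutes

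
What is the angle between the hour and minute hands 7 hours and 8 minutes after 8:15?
First find the time 7 hours and 8 minutes after 8:15.
Total minutes: 8 x 60 + 15 + 7 x 60 + 8 = 923.
923 mod 720 = 203 minutes = 3:23.
Now compute the angle at 3:23:
Hour hand: 3 x 30 + 23 x 0.5 = 101.5 degrees
Minute hand: 23 x 6 = 138 degrees
Difference: |101.5 - 138| = 36.5 degrees
The angle is 36.5 degrees

Final answer: 36.5 degrees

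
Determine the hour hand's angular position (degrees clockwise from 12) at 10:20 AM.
The hour hand moves 30 degrees per hour and 0.5 degrees per minute.
At 10:20: (10) x 30 + 20 x 0.5 = 300 + 10 = 310 degrees

Final answer: 310 degrees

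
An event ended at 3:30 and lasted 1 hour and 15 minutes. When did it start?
Starting time: 3:30 = 210 total minutes past 12:00
Subtracting: 1 hour and 15 minutes = 75 minutes
210 - 75 = 135 minutes
= 2 hours and 15 minutes past 12:00 = 2:15

Final answer: 2:15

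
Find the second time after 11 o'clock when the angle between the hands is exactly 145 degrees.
At t minutes past 11:00, the hour hand is at 30 x 11 + 0.5t degrees and the minute hand is at 6t degrees.
The smaller angle between them is 145 degrees when |30H - 5.5t| = 145 or |30H - 5.5t| = 215.
With H = 11, solve 30 x 11 - 5.5t = +/- target for each target:
  t = (30 x 11 - 145) / 5.5 = 33.64
  t = (30 x 11 + 145) / 5.5 = 86.36 (outside (0, 60))
  t = (30 x 11 - 215) / 5.5 = 20.91
  t = (30 x 11 + 215) / 5.5 = 99.09 (outside (0, 60))
Valid solutions in (0, 60): {20.91, 33.64} minutes.
The second occurrence is t = 33.64 minutes.
The hands form a 145-degree angle at 33.64 minutes past 11:00.

Final answer: 33.64 minutes past 11:00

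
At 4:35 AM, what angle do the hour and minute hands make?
Hour hand position: 4 x 30 + 35 x 0.5 = 137.5 degrees
Minute hand position: 35 x 6 = 210 degrees
Difference: |137.5 - 210| = 72.5 degrees
The angle between the hands is 72.5 degrees

Final answer: 72.5 degrees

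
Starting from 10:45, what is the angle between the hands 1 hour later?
First find the time 1 hour after 10:45.
Total minutes: 10 x 60 + 45 + 1 x 60 + 0 = 705.
705 mod 720 = 705 minutes = 11:45.
Now compute the angle at 11:45:
Hour hand: 11 x 30 + 45 x 0.5 = 352.5 degrees
Minute hand: 45 x 6 = 270 degrees
Difference: |352.5 - 270| = 82.5 degrees
The angle is 82.5 degrees

Final answer: 82.5 degrees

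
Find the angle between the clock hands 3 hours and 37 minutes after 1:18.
First find the time 3 hours and 37 minutes after 1:18.
Total minutes: 1 x 60 + 18 + 3 x 60 + 37 = 295.
295 mod 720 = 295 minutes = 4:55.
Now compute the angle at 4:55:
Hour hand: 4 x 30 + 55 x 0.5 = 147.5 degrees
Minute hand: 55 x 6 = 330 degrees
Difference: |147.5 - 330| = 182.5 degrees
Smaller angle: 360 - 182.5 = 177.5 degrees

Final answer: 177.5 degrees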